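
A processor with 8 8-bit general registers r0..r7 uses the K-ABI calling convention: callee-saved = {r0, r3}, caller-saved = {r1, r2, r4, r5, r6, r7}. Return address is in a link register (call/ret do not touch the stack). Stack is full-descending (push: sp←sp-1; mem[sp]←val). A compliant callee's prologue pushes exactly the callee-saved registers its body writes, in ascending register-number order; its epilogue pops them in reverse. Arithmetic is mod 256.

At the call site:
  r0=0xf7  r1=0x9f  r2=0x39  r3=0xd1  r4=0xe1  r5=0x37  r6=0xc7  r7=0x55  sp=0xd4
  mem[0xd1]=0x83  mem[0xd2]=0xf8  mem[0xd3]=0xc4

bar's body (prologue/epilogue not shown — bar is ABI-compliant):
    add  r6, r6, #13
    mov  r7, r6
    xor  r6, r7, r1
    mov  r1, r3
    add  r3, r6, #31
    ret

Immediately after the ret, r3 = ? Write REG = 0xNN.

prologue: push r3 → mem[0xd3]=0xd1, sp=0xd3
body[0] add  r6, r6, #13 → r6=0xd4
body[1] mov  r7, r6 → r7=0xd4
body[2] xor  r6, r7, r1 → r6=0x4b
body[3] mov  r1, r3 → r1=0xd1
body[4] add  r3, r6, #31 → r3=0x6a
epilogue: pop r3=0xd1, sp=0xd4
r3 is callee-saved → restored

REG = 0xd1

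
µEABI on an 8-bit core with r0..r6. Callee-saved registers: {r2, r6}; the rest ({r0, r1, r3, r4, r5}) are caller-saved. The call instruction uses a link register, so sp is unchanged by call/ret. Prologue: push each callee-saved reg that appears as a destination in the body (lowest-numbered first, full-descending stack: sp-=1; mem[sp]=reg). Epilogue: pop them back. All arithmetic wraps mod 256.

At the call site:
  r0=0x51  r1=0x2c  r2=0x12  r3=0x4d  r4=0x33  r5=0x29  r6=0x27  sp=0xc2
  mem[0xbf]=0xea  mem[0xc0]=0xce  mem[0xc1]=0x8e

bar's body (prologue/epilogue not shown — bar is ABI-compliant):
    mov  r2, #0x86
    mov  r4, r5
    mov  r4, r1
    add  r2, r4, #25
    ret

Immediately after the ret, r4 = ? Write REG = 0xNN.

prologue: push r2 → mem[0xc1]=0x12, sp=0xc1
body[0] mov  r2, #0x86 → r2=0x86
body[1] mov  r4, r5 → r4=0x29
body[2] mov  r4, r1 → r4=0x2c
body[3] add  r2, r4, #25 → r2=0x45
epilogue: pop r2=0x12, sp=0xc2
r4 is caller-saved → body value

REG = 0x2c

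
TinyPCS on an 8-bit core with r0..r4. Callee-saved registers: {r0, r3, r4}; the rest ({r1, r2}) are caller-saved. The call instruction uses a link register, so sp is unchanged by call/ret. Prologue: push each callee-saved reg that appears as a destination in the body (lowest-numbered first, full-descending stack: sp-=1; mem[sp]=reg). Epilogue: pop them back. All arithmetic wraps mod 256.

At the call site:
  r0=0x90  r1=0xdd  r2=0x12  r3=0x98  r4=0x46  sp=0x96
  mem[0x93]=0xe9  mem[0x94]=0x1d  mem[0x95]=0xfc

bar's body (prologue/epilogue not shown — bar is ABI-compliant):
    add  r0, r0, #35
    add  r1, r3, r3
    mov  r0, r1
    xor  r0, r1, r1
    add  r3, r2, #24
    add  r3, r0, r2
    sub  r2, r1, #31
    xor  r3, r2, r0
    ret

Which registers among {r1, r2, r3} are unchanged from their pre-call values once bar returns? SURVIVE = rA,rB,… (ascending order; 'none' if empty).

SURVIVE = r3

prologue: push r0 → mem[0x95]=0x90, sp=0x95
prologue: push r3 → mem[0x94]=0x98, sp=0x94
body[0] add  r0, r0, #35 → r0=0xb3
body[1] add  r1, r3, r3 → r1=0x30
body[2] mov  r0, r1 → r0=0x30
body[3] xor  r0, r1, r1 → r0=0x00
body[4] add  r3, r2, #24 → r3=0x2a
body[5] add  r3, r0, r2 → r3=0x12
body[6] sub  r2, r1, #31 → r2=0x11
body[7] xor  r3, r2, r0 → r3=0x11
epilogue: pop r3=0x98, sp=0x95
epilogue: pop r0=0x90, sp=0x96
r1: caller-saved, written=True
r2: caller-saved, written=True
r3: callee-saved, written=True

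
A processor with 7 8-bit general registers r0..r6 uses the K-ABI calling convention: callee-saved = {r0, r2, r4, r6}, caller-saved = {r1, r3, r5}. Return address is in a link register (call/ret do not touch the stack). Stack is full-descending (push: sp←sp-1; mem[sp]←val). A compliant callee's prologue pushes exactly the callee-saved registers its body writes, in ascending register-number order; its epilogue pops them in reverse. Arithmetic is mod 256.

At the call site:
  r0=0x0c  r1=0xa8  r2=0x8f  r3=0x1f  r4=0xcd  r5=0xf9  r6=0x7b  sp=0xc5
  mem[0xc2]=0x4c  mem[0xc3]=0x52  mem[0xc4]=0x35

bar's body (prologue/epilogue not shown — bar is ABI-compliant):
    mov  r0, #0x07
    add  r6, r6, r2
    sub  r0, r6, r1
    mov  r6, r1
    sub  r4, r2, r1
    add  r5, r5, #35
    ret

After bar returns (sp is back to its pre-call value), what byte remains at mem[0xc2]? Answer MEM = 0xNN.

MEM = 0x7b

prologue: push r0 -> mem[0xc4]=0x0c, sp=0xc4
prologue: push r4 -> mem[0xc3]=0xcd, sp=0xc3
prologue: push r6 -> mem[0xc2]=0x7b, sp=0xc2
body[0] mov  r0, #0x07 -> r0=0x07
body[1] add  r6, r6, r2 -> r6=0x0a
body[2] sub  r0, r6, r1 -> r0=0x62
body[3] mov  r6, r1 -> r6=0xa8
body[4] sub  r4, r2, r1 -> r4=0xe7
body[5] add  r5, r5, #35 -> r5=0x1c
epilogue: pop r6=0x7b, sp=0xc3
epilogue: pop r4=0xcd, sp=0xc4
epilogue: pop r0=0x0c, sp=0xc5
prologue pushed ['r0', 'r4', 'r6'] at ['0xc4', '0xc3', '0xc2']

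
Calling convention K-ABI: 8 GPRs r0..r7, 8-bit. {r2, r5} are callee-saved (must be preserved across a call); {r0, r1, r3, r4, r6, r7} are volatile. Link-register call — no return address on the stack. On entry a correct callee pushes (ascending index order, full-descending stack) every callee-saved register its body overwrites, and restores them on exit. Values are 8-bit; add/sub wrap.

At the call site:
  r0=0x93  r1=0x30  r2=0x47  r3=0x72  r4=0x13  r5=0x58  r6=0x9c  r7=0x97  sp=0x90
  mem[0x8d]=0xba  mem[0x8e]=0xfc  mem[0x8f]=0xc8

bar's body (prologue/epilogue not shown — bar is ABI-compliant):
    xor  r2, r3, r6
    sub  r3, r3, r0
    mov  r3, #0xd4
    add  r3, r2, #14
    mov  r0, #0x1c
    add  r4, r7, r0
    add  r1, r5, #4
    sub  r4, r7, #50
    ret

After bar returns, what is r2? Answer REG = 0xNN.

REG = 0x47

prologue: push r2 -> mem[0x8f]=0x47, sp=0x8f
body[0] xor  r2, r3, r6 -> r2=0xee
body[1] sub  r3, r3, r0 -> r3=0xdf
body[2] mov  r3, #0xd4 -> r3=0xd4
body[3] add  r3, r2, #14 -> r3=0xfc
body[4] mov  r0, #0x1c -> r0=0x1c
body[5] add  r4, r7, r0 -> r4=0xb3
body[6] add  r1, r5, #4 -> r1=0x5c
body[7] sub  r4, r7, #50 -> r4=0x65
epilogue: pop r2=0x47, sp=0x90
r2 is callee-saved -> restored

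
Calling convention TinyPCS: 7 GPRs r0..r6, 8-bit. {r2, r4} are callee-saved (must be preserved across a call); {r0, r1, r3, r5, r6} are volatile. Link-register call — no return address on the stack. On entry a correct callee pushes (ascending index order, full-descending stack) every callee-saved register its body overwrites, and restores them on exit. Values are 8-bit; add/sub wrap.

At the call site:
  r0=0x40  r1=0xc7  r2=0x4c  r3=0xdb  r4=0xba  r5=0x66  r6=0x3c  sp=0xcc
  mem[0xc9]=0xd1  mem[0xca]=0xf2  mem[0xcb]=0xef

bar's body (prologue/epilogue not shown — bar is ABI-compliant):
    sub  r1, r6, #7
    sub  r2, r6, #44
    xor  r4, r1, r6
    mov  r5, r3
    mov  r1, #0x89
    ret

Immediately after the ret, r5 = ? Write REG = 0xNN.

REG = 0xdb

prologue: push r2 → mem[0xcb]=0x4c, sp=0xcb
prologue: push r4 → mem[0xca]=0xba, sp=0xca
body[0] sub  r1, r6, #7 → r1=0x35
body[1] sub  r2, r6, #44 → r2=0x10
body[2] xor  r4, r1, r6 → r4=0x09
body[3] mov  r5, r3 → r5=0xdb
body[4] mov  r1, #0x89 → r1=0x89
epilogue: pop r4=0xba, sp=0xcb
epilogue: pop r2=0x4c, sp=0xcc
r5 is caller-saved → body value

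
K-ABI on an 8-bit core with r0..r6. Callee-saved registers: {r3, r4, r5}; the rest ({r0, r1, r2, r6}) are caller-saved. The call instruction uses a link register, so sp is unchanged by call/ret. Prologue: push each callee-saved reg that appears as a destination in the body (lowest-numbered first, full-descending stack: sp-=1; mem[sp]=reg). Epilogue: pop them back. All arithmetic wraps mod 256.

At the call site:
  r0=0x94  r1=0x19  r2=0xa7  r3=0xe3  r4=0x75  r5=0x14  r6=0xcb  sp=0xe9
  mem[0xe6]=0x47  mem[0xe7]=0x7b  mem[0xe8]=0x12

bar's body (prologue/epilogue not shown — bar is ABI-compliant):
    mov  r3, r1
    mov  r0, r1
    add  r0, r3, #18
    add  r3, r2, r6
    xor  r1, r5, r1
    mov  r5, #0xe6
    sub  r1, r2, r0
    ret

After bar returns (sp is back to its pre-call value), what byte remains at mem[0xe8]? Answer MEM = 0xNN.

MEM = 0xe3

prologue: push r3 → mem[0xe8]=0xe3, sp=0xe8
prologue: push r5 → mem[0xe7]=0x14, sp=0xe7
body[0] mov  r3, r1 → r3=0x19
body[1] mov  r0, r1 → r0=0x19
body[2] add  r0, r3, #18 → r0=0x2b
body[3] add  r3, r2, r6 → r3=0x72
body[4] xor  r1, r5, r1 → r1=0x0d
body[5] mov  r5, #0xe6 → r5=0xe6
body[6] sub  r1, r2, r0 → r1=0x7c
epilogue: pop r5=0x14, sp=0xe8
epilogue: pop r3=0xe3, sp=0xe9
prologue pushed ['r3', 'r5'] at ['0xe8', '0xe7']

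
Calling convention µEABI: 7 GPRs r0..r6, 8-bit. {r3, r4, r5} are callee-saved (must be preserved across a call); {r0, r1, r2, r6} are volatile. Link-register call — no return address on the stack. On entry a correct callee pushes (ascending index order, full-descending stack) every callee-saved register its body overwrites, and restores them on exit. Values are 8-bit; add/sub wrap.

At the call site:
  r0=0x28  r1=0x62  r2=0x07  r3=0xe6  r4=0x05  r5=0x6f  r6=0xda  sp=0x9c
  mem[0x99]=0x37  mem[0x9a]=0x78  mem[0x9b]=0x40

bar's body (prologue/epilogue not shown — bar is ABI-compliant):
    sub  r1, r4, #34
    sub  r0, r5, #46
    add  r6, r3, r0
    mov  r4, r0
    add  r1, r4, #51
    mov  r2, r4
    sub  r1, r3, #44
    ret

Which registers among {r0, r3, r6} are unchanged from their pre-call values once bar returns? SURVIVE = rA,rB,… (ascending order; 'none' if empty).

SURVIVE = r3

prologue: push r4 → mem[0x9b]=0x05, sp=0x9b
body[0] sub  r1, r4, #34 → r1=0xe3
body[1] sub  r0, r5, #46 → r0=0x41
body[2] add  r6, r3, r0 → r6=0x27
body[3] mov  r4, r0 → r4=0x41
body[4] add  r1, r4, #51 → r1=0x74
body[5] mov  r2, r4 → r2=0x41
body[6] sub  r1, r3, #44 → r1=0xba
epilogue: pop r4=0x05, sp=0x9c
r0: caller-saved, written=True
r3: callee-saved, written=False
r6: caller-saved, written=True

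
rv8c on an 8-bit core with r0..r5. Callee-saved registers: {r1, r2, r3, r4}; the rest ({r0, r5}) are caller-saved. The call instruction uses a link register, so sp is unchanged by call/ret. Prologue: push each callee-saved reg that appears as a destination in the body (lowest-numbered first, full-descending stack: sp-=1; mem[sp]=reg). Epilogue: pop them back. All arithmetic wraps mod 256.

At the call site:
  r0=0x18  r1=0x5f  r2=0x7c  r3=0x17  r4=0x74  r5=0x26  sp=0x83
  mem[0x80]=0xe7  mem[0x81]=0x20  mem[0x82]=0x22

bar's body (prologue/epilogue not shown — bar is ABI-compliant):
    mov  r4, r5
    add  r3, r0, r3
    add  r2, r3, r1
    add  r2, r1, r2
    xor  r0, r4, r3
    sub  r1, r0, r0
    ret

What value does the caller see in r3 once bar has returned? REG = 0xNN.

prologue: push r1 -> mem[0x82]=0x5f, sp=0x82
prologue: push r2 -> mem[0x81]=0x7c, sp=0x81
prologue: push r3 -> mem[0x80]=0x17, sp=0x80
prologue: push r4 -> mem[0x7f]=0x74, sp=0x7f
body[0] mov  r4, r5 -> r4=0x26
body[1] add  r3, r0, r3 -> r3=0x2f
body[2] add  r2, r3, r1 -> r2=0x8e
body[3] add  r2, r1, r2 -> r2=0xed
body[4] xor  r0, r4, r3 -> r0=0x09
body[5] sub  r1, r0, r0 -> r1=0x00
epilogue: pop r4=0x74, sp=0x80
epilogue: pop r3=0x17, sp=0x81
epilogue: pop r2=0x7c, sp=0x82
epilogue: pop r1=0x5f, sp=0x83
r3 is callee-saved -> restored

REG = 0x17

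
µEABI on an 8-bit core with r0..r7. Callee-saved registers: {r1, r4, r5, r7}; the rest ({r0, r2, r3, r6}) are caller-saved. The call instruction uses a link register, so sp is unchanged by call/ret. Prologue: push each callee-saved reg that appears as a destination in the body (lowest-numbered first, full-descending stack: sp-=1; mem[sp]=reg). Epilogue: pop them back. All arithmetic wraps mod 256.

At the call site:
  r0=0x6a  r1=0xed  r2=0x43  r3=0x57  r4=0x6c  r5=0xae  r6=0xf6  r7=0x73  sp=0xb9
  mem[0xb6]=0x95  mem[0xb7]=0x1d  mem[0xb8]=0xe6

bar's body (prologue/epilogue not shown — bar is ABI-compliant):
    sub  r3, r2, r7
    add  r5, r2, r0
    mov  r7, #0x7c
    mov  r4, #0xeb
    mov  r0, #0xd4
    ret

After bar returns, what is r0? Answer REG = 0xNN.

REG = 0xd4

prologue: push r4 -> mem[0xb8]=0x6c, sp=0xb8
prologue: push r5 -> mem[0xb7]=0xae, sp=0xb7
prologue: push r7 -> mem[0xb6]=0x73, sp=0xb6
body[0] sub  r3, r2, r7 -> r3=0xd0
body[1] add  r5, r2, r0 -> r5=0xad
body[2] mov  r7, #0x7c -> r7=0x7c
body[3] mov  r4, #0xeb -> r4=0xeb
body[4] mov  r0, #0xd4 -> r0=0xd4
epilogue: pop r7=0x73, sp=0xb7
epilogue: pop r5=0xae, sp=0xb8
epilogue: pop r4=0x6c, sp=0xb9
r0 is caller-saved -> body value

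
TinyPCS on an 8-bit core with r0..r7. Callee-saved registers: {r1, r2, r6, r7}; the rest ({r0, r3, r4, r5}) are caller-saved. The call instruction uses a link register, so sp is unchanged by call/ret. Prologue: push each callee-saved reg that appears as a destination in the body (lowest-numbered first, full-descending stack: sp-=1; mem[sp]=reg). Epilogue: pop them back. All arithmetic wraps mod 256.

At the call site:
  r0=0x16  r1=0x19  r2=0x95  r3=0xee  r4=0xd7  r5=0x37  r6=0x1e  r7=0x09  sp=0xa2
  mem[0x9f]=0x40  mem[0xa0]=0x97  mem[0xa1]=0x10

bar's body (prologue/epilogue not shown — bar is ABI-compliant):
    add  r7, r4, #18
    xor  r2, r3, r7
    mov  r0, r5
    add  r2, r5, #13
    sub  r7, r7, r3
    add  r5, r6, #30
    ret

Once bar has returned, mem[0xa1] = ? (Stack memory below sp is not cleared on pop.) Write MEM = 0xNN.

prologue: push r2 -> mem[0xa1]=0x95, sp=0xa1
prologue: push r7 -> mem[0xa0]=0x09, sp=0xa0
body[0] add  r7, r4, #18 -> r7=0xe9
body[1] xor  r2, r3, r7 -> r2=0x07
body[2] mov  r0, r5 -> r0=0x37
body[3] add  r2, r5, #13 -> r2=0x44
body[4] sub  r7, r7, r3 -> r7=0xfb
body[5] add  r5, r6, #30 -> r5=0x3c
epilogue: pop r7=0x09, sp=0xa1
epilogue: pop r2=0x95, sp=0xa2
prologue pushed ['r2', 'r7'] at ['0xa1', '0xa0']

MEM = 0x95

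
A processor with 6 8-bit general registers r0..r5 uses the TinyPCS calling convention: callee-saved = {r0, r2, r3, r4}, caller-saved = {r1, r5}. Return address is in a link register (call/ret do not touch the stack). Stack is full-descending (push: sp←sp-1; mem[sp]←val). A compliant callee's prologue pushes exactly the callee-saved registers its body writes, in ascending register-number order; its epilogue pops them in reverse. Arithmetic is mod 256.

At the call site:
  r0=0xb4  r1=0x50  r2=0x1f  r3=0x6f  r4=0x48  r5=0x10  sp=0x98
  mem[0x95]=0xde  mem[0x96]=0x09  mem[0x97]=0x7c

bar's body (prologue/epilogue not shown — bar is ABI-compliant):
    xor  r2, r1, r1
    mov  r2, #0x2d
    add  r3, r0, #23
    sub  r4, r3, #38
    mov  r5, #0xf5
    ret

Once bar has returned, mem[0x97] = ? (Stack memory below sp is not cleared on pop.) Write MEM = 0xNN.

prologue: push r2 → mem[0x97]=0x1f, sp=0x97
prologue: push r3 → mem[0x96]=0x6f, sp=0x96
prologue: push r4 → mem[0x95]=0x48, sp=0x95
body[0] xor  r2, r1, r1 → r2=0x00
body[1] mov  r2, #0x2d → r2=0x2d
body[2] add  r3, r0, #23 → r3=0xcb
body[3] sub  r4, r3, #38 → r4=0xa5
body[4] mov  r5, #0xf5 → r5=0xf5
epilogue: pop r4=0x48, sp=0x96
epilogue: pop r3=0x6f, sp=0x97
epilogue: pop r2=0x1f, sp=0x98
prologue pushed ['r2', 'r3', 'r4'] at ['0x97', '0x96', '0x95']

MEM = 0x1f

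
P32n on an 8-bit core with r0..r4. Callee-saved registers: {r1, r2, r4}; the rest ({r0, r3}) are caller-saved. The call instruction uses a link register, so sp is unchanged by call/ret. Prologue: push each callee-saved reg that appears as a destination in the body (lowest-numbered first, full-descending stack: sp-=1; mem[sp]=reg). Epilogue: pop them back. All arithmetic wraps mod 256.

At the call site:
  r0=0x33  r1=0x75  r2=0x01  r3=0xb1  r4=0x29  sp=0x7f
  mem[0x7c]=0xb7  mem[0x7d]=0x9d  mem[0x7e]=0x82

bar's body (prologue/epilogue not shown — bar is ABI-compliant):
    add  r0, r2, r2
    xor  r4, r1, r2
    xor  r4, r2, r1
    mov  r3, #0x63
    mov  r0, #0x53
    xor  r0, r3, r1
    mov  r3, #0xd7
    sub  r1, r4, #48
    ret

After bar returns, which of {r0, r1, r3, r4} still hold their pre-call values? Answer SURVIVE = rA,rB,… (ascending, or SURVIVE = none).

SURVIVE = r1,r4

prologue: push r1 -> mem[0x7e]=0x75, sp=0x7e
prologue: push r4 -> mem[0x7d]=0x29, sp=0x7d
body[0] add  r0, r2, r2 -> r0=0x02
body[1] xor  r4, r1, r2 -> r4=0x74
body[2] xor  r4, r2, r1 -> r4=0x74
body[3] mov  r3, #0x63 -> r3=0x63
body[4] mov  r0, #0x53 -> r0=0x53
body[5] xor  r0, r3, r1 -> r0=0x16
body[6] mov  r3, #0xd7 -> r3=0xd7
body[7] sub  r1, r4, #48 -> r1=0x44
epilogue: pop r4=0x29, sp=0x7e
epilogue: pop r1=0x75, sp=0x7f
r0: caller-saved, written=True
r1: callee-saved, written=True
r3: caller-saved, written=True
r4: callee-saved, written=True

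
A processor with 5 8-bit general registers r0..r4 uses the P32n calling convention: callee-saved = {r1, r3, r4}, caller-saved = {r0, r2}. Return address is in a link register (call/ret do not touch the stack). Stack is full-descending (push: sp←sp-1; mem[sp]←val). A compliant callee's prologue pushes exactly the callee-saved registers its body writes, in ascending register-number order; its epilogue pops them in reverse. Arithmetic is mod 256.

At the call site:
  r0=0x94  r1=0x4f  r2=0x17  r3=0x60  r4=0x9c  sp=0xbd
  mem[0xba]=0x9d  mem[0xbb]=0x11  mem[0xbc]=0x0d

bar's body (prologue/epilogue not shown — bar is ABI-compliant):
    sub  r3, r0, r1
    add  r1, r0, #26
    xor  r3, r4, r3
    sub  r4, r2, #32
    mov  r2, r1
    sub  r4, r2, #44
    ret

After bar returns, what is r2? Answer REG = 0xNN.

prologue: push r1 -> mem[0xbc]=0x4f, sp=0xbc
prologue: push r3 -> mem[0xbb]=0x60, sp=0xbb
prologue: push r4 -> mem[0xba]=0x9c, sp=0xba
body[0] sub  r3, r0, r1 -> r3=0x45
body[1] add  r1, r0, #26 -> r1=0xae
body[2] xor  r3, r4, r3 -> r3=0xd9
body[3] sub  r4, r2, #32 -> r4=0xf7
body[4] mov  r2, r1 -> r2=0xae
body[5] sub  r4, r2, #44 -> r4=0x82
epilogue: pop r4=0x9c, sp=0xbb
epilogue: pop r3=0x60, sp=0xbc
epilogue: pop r1=0x4f, sp=0xbd
r2 is caller-saved -> body value

REG = 0xae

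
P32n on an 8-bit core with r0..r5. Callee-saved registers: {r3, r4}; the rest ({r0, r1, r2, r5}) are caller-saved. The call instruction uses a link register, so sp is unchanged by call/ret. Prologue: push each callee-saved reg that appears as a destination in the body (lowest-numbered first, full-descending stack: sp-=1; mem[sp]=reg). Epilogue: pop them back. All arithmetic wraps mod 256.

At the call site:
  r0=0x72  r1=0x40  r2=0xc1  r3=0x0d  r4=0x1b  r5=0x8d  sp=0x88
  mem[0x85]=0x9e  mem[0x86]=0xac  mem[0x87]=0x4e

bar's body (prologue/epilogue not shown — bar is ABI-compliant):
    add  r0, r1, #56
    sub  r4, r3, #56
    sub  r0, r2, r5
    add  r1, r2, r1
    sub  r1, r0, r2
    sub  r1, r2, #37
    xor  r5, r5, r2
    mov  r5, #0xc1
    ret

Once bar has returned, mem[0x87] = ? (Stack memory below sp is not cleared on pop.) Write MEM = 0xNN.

MEM = 0x1b

prologue: push r4 -> mem[0x87]=0x1b, sp=0x87
body[0] add  r0, r1, #56 -> r0=0x78
body[1] sub  r4, r3, #56 -> r4=0xd5
body[2] sub  r0, r2, r5 -> r0=0x34
body[3] add  r1, r2, r1 -> r1=0x01
body[4] sub  r1, r0, r2 -> r1=0x73
body[5] sub  r1, r2, #37 -> r1=0x9c
body[6] xor  r5, r5, r2 -> r5=0x4c
body[7] mov  r5, #0xc1 -> r5=0xc1
epilogue: pop r4=0x1b, sp=0x88
prologue pushed ['r4'] at ['0x87']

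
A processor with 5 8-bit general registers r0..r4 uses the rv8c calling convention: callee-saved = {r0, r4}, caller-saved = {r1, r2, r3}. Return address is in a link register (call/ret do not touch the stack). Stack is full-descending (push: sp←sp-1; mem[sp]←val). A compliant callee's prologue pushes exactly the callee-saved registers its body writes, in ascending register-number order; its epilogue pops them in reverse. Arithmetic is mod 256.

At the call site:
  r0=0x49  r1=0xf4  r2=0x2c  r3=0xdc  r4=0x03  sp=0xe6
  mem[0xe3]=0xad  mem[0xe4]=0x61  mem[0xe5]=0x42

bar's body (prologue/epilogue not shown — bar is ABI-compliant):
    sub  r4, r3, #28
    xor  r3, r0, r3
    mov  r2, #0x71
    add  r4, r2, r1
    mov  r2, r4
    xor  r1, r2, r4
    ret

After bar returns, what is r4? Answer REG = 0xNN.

REG = 0x03

prologue: push r4 → mem[0xe5]=0x03, sp=0xe5
body[0] sub  r4, r3, #28 → r4=0xc0
body[1] xor  r3, r0, r3 → r3=0x95
body[2] mov  r2, #0x71 → r2=0x71
body[3] add  r4, r2, r1 → r4=0x65
body[4] mov  r2, r4 → r2=0x65
body[5] xor  r1, r2, r4 → r1=0x00
epilogue: pop r4=0x03, sp=0xe6
r4 is callee-saved → restored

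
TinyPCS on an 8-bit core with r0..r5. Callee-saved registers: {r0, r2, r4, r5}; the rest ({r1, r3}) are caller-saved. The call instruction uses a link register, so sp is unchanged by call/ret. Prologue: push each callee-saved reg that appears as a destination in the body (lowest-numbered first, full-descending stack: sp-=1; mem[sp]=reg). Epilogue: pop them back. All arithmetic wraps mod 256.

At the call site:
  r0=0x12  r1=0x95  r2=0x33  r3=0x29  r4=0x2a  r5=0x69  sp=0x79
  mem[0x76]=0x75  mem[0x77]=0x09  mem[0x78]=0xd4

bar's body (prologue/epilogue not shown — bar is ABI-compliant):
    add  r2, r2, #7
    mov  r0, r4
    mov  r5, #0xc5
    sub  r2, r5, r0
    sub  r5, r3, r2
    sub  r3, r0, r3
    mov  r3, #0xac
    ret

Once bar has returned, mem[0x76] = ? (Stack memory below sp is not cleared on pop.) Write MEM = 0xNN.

MEM = 0x69

prologue: push r0 -> mem[0x78]=0x12, sp=0x78
prologue: push r2 -> mem[0x77]=0x33, sp=0x77
prologue: push r5 -> mem[0x76]=0x69, sp=0x76
body[0] add  r2, r2, #7 -> r2=0x3a
body[1] mov  r0, r4 -> r0=0x2a
body[2] mov  r5, #0xc5 -> r5=0xc5
body[3] sub  r2, r5, r0 -> r2=0x9b
body[4] sub  r5, r3, r2 -> r5=0x8e
body[5] sub  r3, r0, r3 -> r3=0x01
body[6] mov  r3, #0xac -> r3=0xac
epilogue: pop r5=0x69, sp=0x77
epilogue: pop r2=0x33, sp=0x78
epilogue: pop r0=0x12, sp=0x79
prologue pushed ['r0', 'r2', 'r5'] at ['0x78', '0x77', '0x76']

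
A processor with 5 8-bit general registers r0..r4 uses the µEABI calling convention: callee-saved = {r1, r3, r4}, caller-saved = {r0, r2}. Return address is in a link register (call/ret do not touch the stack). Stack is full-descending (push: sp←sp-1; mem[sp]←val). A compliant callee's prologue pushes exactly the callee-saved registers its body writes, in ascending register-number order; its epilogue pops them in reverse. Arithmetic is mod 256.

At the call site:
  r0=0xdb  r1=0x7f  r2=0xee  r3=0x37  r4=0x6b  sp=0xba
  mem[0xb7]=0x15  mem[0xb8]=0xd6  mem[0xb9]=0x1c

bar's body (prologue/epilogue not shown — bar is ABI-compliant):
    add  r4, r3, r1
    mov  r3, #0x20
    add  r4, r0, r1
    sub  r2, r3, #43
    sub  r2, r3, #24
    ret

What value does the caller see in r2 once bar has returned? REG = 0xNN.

REG = 0x08

prologue: push r3 -> mem[0xb9]=0x37, sp=0xb9
prologue: push r4 -> mem[0xb8]=0x6b, sp=0xb8
body[0] add  r4, r3, r1 -> r4=0xb6
body[1] mov  r3, #0x20 -> r3=0x20
body[2] add  r4, r0, r1 -> r4=0x5a
body[3] sub  r2, r3, #43 -> r2=0xf5
body[4] sub  r2, r3, #24 -> r2=0x08
epilogue: pop r4=0x6b, sp=0xb9
epilogue: pop r3=0x37, sp=0xba
r2 is caller-saved -> body value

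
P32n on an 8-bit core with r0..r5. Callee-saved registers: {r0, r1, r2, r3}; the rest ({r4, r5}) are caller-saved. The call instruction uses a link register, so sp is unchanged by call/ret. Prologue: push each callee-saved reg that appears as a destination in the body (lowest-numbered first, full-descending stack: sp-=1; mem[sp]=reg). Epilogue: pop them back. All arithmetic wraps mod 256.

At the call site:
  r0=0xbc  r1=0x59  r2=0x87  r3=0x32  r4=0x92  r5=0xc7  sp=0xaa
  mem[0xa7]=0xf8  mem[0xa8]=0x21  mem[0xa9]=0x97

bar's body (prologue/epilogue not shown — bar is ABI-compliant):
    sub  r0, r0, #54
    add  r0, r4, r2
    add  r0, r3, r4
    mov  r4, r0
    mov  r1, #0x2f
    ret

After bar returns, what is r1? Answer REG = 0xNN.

prologue: push r0 → mem[0xa9]=0xbc, sp=0xa9
prologue: push r1 → mem[0xa8]=0x59, sp=0xa8
body[0] sub  r0, r0, #54 → r0=0x86
body[1] add  r0, r4, r2 → r0=0x19
body[2] add  r0, r3, r4 → r0=0xc4
body[3] mov  r4, r0 → r4=0xc4
body[4] mov  r1, #0x2f → r1=0x2f
epilogue: pop r1=0x59, sp=0xa9
epilogue: pop r0=0xbc, sp=0xaa
r1 is callee-saved → restored

REG = 0x59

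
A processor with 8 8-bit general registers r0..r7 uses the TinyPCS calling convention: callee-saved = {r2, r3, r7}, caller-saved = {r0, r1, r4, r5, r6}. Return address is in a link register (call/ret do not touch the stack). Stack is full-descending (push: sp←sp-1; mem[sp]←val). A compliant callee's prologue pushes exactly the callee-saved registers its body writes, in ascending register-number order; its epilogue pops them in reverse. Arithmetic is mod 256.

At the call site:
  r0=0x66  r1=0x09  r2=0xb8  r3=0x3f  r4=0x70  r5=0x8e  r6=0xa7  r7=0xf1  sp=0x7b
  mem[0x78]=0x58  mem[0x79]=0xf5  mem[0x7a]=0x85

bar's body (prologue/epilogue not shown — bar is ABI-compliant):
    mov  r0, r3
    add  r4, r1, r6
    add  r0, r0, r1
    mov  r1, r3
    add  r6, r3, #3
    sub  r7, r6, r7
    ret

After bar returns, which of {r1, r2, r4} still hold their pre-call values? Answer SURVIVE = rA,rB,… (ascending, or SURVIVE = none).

SURVIVE = r2

prologue: push r7 -> mem[0x7a]=0xf1, sp=0x7a
body[0] mov  r0, r3 -> r0=0x3f
body[1] add  r4, r1, r6 -> r4=0xb0
body[2] add  r0, r0, r1 -> r0=0x48
body[3] mov  r1, r3 -> r1=0x3f
body[4] add  r6, r3, #3 -> r6=0x42
body[5] sub  r7, r6, r7 -> r7=0x51
epilogue: pop r7=0xf1, sp=0x7b
r1: caller-saved, written=True
r2: callee-saved, written=False
r4: caller-saved, written=True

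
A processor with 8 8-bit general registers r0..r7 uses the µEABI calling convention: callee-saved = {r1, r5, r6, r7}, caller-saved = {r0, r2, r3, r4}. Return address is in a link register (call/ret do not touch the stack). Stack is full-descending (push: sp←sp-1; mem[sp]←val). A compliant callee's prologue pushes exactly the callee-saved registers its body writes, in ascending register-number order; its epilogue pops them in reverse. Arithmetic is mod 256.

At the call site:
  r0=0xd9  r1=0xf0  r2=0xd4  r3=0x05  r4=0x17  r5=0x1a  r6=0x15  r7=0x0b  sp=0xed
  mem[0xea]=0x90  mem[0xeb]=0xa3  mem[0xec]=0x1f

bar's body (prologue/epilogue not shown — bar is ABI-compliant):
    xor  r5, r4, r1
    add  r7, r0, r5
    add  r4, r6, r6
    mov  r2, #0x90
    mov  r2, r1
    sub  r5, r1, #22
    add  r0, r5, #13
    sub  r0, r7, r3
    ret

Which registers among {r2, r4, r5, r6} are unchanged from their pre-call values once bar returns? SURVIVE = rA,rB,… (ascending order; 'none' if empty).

prologue: push r5 -> mem[0xec]=0x1a, sp=0xec
prologue: push r7 -> mem[0xeb]=0x0b, sp=0xeb
body[0] xor  r5, r4, r1 -> r5=0xe7
body[1] add  r7, r0, r5 -> r7=0xc0
body[2] add  r4, r6, r6 -> r4=0x2a
body[3] mov  r2, #0x90 -> r2=0x90
body[4] mov  r2, r1 -> r2=0xf0
body[5] sub  r5, r1, #22 -> r5=0xda
body[6] add  r0, r5, #13 -> r0=0xe7
body[7] sub  r0, r7, r3 -> r0=0xbb
epilogue: pop r7=0x0b, sp=0xec
epilogue: pop r5=0x1a, sp=0xed
r2: caller-saved, written=True
r4: caller-saved, written=True
r5: callee-saved, written=True
r6: callee-saved, written=False

SURVIVE = r5,r6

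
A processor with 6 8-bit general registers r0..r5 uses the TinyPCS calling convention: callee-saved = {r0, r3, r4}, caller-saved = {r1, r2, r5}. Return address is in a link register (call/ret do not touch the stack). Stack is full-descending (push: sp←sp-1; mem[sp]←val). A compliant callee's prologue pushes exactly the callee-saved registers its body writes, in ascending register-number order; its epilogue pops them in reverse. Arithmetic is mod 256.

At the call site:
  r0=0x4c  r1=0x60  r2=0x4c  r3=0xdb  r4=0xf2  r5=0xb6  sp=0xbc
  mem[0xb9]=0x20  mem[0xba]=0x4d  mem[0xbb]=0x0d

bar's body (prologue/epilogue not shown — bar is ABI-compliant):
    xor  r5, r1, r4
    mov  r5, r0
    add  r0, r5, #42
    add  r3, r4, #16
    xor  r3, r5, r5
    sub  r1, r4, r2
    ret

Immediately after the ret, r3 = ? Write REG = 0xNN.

prologue: push r0 -> mem[0xbb]=0x4c, sp=0xbb
prologue: push r3 -> mem[0xba]=0xdb, sp=0xba
body[0] xor  r5, r1, r4 -> r5=0x92
body[1] mov  r5, r0 -> r5=0x4c
body[2] add  r0, r5, #42 -> r0=0x76
body[3] add  r3, r4, #16 -> r3=0x02
body[4] xor  r3, r5, r5 -> r3=0x00
body[5] sub  r1, r4, r2 -> r1=0xa6
epilogue: pop r3=0xdb, sp=0xbb
epilogue: pop r0=0x4c, sp=0xbc
r3 is callee-saved -> restored

REG = 0xdb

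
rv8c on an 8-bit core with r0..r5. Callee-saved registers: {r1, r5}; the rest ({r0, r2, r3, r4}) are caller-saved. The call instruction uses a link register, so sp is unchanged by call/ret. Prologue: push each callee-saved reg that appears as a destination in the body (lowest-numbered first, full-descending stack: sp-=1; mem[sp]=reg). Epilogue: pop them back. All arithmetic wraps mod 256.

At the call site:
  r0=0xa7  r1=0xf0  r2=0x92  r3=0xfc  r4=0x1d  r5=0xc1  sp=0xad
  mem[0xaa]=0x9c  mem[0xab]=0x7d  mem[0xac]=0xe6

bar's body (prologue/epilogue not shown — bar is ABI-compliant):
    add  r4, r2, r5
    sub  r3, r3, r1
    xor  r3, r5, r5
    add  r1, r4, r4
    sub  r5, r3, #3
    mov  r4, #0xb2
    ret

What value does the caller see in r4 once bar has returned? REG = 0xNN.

prologue: push r1 -> mem[0xac]=0xf0, sp=0xac
prologue: push r5 -> mem[0xab]=0xc1, sp=0xab
body[0] add  r4, r2, r5 -> r4=0x53
body[1] sub  r3, r3, r1 -> r3=0x0c
body[2] xor  r3, r5, r5 -> r3=0x00
body[3] add  r1, r4, r4 -> r1=0xa6
body[4] sub  r5, r3, #3 -> r5=0xfd
body[5] mov  r4, #0xb2 -> r4=0xb2
epilogue: pop r5=0xc1, sp=0xac
epilogue: pop r1=0xf0, sp=0xad
r4 is caller-saved -> body value

REG = 0xb2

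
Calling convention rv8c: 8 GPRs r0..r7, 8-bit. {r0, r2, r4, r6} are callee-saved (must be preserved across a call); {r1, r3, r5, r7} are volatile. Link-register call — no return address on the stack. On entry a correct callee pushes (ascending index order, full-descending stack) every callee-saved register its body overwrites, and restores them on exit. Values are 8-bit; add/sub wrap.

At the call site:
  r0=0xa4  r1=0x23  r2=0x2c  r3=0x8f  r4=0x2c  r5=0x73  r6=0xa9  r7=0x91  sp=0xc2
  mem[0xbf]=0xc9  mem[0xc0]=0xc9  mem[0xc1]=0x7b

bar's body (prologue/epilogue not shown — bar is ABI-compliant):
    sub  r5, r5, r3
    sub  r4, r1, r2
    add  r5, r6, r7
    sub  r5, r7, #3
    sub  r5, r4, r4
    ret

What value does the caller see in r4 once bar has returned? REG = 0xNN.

prologue: push r4 -> mem[0xc1]=0x2c, sp=0xc1
body[0] sub  r5, r5, r3 -> r5=0xe4
body[1] sub  r4, r1, r2 -> r4=0xf7
body[2] add  r5, r6, r7 -> r5=0x3a
body[3] sub  r5, r7, #3 -> r5=0x8e
body[4] sub  r5, r4, r4 -> r5=0x00
epilogue: pop r4=0x2c, sp=0xc2
r4 is callee-saved -> restored

REG = 0x2c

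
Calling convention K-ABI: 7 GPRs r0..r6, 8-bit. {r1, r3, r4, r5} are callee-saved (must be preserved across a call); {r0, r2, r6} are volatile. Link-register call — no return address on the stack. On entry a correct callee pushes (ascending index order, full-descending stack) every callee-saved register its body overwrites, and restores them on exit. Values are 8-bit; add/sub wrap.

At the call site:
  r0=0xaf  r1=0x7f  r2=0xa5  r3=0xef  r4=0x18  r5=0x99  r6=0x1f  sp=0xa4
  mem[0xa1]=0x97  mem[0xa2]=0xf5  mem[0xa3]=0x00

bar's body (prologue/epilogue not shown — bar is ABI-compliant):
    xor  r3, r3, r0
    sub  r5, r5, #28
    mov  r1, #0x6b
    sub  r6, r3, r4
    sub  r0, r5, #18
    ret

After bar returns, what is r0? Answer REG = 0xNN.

REG = 0x6b

prologue: push r1 -> mem[0xa3]=0x7f, sp=0xa3
prologue: push r3 -> mem[0xa2]=0xef, sp=0xa2
prologue: push r5 -> mem[0xa1]=0x99, sp=0xa1
body[0] xor  r3, r3, r0 -> r3=0x40
body[1] sub  r5, r5, #28 -> r5=0x7d
body[2] mov  r1, #0x6b -> r1=0x6b
body[3] sub  r6, r3, r4 -> r6=0x28
body[4] sub  r0, r5, #18 -> r0=0x6b
epilogue: pop r5=0x99, sp=0xa2
epilogue: pop r3=0xef, sp=0xa3
epilogue: pop r1=0x7f, sp=0xa4
r0 is caller-saved -> body value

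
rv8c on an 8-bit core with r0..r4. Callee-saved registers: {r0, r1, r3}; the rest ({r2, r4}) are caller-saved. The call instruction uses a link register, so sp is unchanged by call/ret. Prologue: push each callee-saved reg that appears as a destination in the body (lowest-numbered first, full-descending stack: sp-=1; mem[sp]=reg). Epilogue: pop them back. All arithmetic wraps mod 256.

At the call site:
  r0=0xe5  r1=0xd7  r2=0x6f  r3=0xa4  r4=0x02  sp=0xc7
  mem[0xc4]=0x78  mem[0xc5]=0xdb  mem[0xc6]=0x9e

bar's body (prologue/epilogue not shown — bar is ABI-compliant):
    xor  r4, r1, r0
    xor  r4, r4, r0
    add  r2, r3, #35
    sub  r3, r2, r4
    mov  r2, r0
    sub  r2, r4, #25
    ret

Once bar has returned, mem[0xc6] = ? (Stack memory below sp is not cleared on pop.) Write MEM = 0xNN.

MEM = 0xa4

prologue: push r3 → mem[0xc6]=0xa4, sp=0xc6
body[0] xor  r4, r1, r0 → r4=0x32
body[1] xor  r4, r4, r0 → r4=0xd7
body[2] add  r2, r3, #35 → r2=0xc7
body[3] sub  r3, r2, r4 → r3=0xf0
body[4] mov  r2, r0 → r2=0xe5
body[5] sub  r2, r4, #25 → r2=0xbe
epilogue: pop r3=0xa4, sp=0xc7
prologue pushed ['r3'] at ['0xc6']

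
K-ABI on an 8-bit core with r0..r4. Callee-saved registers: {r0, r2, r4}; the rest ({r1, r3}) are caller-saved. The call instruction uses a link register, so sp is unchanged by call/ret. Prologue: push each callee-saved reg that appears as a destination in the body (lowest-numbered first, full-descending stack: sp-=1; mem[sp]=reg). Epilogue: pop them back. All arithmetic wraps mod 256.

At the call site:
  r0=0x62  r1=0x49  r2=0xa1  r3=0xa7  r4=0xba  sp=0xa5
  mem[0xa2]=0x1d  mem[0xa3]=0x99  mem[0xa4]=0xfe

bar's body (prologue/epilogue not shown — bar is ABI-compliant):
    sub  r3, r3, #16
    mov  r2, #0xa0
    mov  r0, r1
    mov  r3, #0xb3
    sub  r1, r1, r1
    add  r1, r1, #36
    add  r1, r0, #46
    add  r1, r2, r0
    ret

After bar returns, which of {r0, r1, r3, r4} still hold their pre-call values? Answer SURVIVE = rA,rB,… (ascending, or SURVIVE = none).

SURVIVE = r0,r4

prologue: push r0 → mem[0xa4]=0x62, sp=0xa4
prologue: push r2 → mem[0xa3]=0xa1, sp=0xa3
body[0] sub  r3, r3, #16 → r3=0x97
body[1] mov  r2, #0xa0 → r2=0xa0
body[2] mov  r0, r1 → r0=0x49
body[3] mov  r3, #0xb3 → r3=0xb3
body[4] sub  r1, r1, r1 → r1=0x00
body[5] add  r1, r1, #36 → r1=0x24
body[6] add  r1, r0, #46 → r1=0x77
body[7] add  r1, r2, r0 → r1=0xe9
epilogue: pop r2=0xa1, sp=0xa4
epilogue: pop r0=0x62, sp=0xa5
r0: callee-saved, written=True
r1: caller-saved, written=True
r3: caller-saved, written=True
r4: callee-saved, written=False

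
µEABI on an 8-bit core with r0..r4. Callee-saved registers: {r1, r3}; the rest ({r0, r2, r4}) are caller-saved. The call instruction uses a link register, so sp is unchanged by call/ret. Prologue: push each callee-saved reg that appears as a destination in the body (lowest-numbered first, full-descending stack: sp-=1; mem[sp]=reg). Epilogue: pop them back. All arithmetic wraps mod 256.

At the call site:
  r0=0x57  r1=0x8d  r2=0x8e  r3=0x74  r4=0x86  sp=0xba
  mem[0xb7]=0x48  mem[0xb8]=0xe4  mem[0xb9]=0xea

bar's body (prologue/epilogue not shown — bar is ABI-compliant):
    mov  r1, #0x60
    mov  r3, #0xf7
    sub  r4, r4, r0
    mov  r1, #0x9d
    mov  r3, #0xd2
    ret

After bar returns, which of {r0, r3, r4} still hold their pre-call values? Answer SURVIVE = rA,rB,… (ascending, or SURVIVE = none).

prologue: push r1 -> mem[0xb9]=0x8d, sp=0xb9
prologue: push r3 -> mem[0xb8]=0x74, sp=0xb8
body[0] mov  r1, #0x60 -> r1=0x60
body[1] mov  r3, #0xf7 -> r3=0xf7
body[2] sub  r4, r4, r0 -> r4=0x2f
body[3] mov  r1, #0x9d -> r1=0x9d
body[4] mov  r3, #0xd2 -> r3=0xd2
epilogue: pop r3=0x74, sp=0xb9
epilogue: pop r1=0x8d, sp=0xba
r0: caller-saved, written=False
r3: callee-saved, written=True
r4: caller-saved, written=True

SURVIVE = r0,r3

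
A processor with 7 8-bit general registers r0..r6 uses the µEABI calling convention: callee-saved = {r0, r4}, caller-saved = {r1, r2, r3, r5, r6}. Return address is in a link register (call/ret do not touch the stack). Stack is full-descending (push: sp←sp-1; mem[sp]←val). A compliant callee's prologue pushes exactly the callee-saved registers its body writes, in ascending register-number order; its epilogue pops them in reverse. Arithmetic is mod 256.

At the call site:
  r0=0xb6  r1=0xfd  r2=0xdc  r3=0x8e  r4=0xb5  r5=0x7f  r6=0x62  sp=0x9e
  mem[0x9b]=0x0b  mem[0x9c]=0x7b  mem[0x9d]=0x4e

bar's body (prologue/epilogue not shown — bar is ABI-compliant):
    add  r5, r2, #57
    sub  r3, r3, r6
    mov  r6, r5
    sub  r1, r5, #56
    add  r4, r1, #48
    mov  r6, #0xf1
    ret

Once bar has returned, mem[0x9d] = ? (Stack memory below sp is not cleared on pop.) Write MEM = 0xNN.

MEM = 0xb5

prologue: push r4 -> mem[0x9d]=0xb5, sp=0x9d
body[0] add  r5, r2, #57 -> r5=0x15
body[1] sub  r3, r3, r6 -> r3=0x2c
body[2] mov  r6, r5 -> r6=0x15
body[3] sub  r1, r5, #56 -> r1=0xdd
body[4] add  r4, r1, #48 -> r4=0x0d
body[5] mov  r6, #0xf1 -> r6=0xf1
epilogue: pop r4=0xb5, sp=0x9e
prologue pushed ['r4'] at ['0x9d']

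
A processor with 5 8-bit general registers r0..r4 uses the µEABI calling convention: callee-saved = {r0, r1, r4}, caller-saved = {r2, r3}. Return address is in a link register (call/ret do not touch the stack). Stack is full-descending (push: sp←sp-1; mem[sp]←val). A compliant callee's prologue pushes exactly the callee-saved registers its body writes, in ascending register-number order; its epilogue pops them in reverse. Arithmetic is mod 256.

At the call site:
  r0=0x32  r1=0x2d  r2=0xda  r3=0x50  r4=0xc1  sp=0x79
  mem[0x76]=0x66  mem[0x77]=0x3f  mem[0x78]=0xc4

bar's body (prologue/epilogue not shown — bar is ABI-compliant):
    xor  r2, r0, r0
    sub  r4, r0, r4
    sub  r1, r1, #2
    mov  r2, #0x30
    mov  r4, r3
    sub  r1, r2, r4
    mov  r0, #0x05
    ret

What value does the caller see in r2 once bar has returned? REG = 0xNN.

prologue: push r0 -> mem[0x78]=0x32, sp=0x78
prologue: push r1 -> mem[0x77]=0x2d, sp=0x77
prologue: push r4 -> mem[0x76]=0xc1, sp=0x76
body[0] xor  r2, r0, r0 -> r2=0x00
body[1] sub  r4, r0, r4 -> r4=0x71
body[2] sub  r1, r1, #2 -> r1=0x2b
body[3] mov  r2, #0x30 -> r2=0x30
body[4] mov  r4, r3 -> r4=0x50
body[5] sub  r1, r2, r4 -> r1=0xe0
body[6] mov  r0, #0x05 -> r0=0x05
epilogue: pop r4=0xc1, sp=0x77
epilogue: pop r1=0x2d, sp=0x78
epilogue: pop r0=0x32, sp=0x79
r2 is caller-saved -> body value

REG = 0x30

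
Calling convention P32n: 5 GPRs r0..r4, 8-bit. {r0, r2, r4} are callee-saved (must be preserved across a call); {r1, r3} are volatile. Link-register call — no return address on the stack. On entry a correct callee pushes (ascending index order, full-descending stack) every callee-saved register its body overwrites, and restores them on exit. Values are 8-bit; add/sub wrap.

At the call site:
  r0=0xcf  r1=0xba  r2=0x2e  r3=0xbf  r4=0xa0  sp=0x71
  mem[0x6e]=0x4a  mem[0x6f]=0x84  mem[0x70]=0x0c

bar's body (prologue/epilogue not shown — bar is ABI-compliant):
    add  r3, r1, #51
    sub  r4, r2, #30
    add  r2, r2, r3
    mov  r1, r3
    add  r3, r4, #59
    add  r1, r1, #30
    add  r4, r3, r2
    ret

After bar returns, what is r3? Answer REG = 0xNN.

REG = 0x4b

prologue: push r2 → mem[0x70]=0x2e, sp=0x70
prologue: push r4 → mem[0x6f]=0xa0, sp=0x6f
body[0] add  r3, r1, #51 → r3=0xed
body[1] sub  r4, r2, #30 → r4=0x10
body[2] add  r2, r2, r3 → r2=0x1b
body[3] mov  r1, r3 → r1=0xed
body[4] add  r3, r4, #59 → r3=0x4b
body[5] add  r1, r1, #30 → r1=0x0b
body[6] add  r4, r3, r2 → r4=0x66
epilogue: pop r4=0xa0, sp=0x70
epilogue: pop r2=0x2e, sp=0x71
r3 is caller-saved → body value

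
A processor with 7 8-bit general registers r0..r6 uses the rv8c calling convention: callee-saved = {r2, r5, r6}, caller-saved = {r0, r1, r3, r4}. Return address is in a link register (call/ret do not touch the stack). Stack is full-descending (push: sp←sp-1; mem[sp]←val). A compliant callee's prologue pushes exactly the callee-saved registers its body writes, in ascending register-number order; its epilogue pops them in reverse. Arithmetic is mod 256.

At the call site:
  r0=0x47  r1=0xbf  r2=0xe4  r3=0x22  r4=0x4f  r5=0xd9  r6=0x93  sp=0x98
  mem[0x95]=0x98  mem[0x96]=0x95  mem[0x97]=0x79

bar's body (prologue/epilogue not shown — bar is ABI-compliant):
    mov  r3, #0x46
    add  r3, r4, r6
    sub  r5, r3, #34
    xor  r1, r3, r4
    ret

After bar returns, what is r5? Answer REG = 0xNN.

prologue: push r5 -> mem[0x97]=0xd9, sp=0x97
body[0] mov  r3, #0x46 -> r3=0x46
body[1] add  r3, r4, r6 -> r3=0xe2
body[2] sub  r5, r3, #34 -> r5=0xc0
body[3] xor  r1, r3, r4 -> r1=0xad
epilogue: pop r5=0xd9, sp=0x98
r5 is callee-saved -> restored

REG = 0xd9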